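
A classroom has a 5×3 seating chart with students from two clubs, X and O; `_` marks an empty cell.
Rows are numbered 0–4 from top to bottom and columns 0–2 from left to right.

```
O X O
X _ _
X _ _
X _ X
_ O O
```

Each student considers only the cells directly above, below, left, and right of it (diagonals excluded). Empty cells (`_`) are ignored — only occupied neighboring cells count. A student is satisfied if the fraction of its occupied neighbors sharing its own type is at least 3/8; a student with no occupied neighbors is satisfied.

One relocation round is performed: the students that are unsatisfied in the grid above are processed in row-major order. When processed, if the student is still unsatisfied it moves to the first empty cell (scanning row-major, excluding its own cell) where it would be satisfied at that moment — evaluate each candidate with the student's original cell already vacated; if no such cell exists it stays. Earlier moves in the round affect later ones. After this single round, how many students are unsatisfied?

Initially unsatisfied (in order): (0,0), (0,1), (0,2), (3,2).
  (0,0) → (1,2).
  (0,1) → (0,0).
  (0,2): now satisfied by earlier moves; stays.
  (3,2) → (0,1).
Resulting grid:
X X O
X _ O
X _ _
X _ _
_ O O
All satisfied now.

0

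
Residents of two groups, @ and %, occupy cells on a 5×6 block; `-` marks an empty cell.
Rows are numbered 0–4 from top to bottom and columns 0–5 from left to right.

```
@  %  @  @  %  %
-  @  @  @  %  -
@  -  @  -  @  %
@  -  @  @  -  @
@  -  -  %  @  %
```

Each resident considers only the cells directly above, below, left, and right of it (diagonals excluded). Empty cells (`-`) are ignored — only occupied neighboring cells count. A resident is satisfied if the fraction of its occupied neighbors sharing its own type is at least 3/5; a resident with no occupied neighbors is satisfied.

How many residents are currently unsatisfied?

Row 0: (0,0)@ 0/1 unhappy · (0,1)% 0/3 unhappy · (0,2)@ 2/3 ok · (0,3)@ 2/3 ok · (0,4)% 2/3 ok · (0,5)% 1/1 ok
Row 1: (1,1)@ 1/2 unhappy · (1,2)@ 4/4 ok · (1,3)@ 2/3 ok · (1,4)% 1/3 unhappy
Row 2: (2,0)@ 1/1 ok · (2,2)@ 2/2 ok · (2,4)@ 0/2 unhappy · (2,5)% 0/2 unhappy
Row 3: (3,0)@ 2/2 ok · (3,2)@ 2/2 ok · (3,3)@ 1/2 unhappy · (3,5)@ 0/2 unhappy
Row 4: (4,0)@ 1/1 ok · (4,3)% 0/2 unhappy · (4,4)@ 0/2 unhappy · (4,5)% 0/2 unhappy
Unsatisfied: (0,0), (0,1), (1,1), (1,4), (2,4), (2,5), (3,3), (3,5), (4,3), (4,4), (4,5) — 11 in total.

11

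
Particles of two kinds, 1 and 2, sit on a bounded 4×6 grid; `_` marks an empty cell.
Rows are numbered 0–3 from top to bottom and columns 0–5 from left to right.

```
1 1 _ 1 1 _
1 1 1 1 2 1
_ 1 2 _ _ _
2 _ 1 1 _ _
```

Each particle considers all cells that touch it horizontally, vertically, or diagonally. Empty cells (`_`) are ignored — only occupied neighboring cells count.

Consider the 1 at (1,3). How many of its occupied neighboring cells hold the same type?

3

Occupied neighbors of (1,3): (0,3)=1, (0,4)=1, (1,2)=1, (1,4)=2, (2,2)=2.
Same type (1): 3 of 5.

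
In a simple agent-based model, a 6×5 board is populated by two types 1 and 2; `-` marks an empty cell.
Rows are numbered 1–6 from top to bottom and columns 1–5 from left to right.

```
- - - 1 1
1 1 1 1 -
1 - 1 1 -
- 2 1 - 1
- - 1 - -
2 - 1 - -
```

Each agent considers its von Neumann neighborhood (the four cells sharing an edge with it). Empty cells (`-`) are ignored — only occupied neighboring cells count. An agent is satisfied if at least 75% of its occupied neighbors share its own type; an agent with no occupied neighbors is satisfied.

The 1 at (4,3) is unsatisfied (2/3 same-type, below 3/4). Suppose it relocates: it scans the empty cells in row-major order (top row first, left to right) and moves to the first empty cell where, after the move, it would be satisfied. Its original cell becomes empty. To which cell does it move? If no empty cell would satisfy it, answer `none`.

Vacating (4,3). Empty cells in order:
  (1,1): 1/1 same-type → satisfied — stop here.

(1,1)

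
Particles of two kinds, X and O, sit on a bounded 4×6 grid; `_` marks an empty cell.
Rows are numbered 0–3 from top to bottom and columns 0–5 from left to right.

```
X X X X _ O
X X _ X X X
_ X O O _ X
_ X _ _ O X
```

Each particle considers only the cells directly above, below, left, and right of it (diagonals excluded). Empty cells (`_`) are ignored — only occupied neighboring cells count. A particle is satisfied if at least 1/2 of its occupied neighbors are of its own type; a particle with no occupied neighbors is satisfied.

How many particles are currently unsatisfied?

Row 0: (0,0)X 2/2 satisfied · (0,1)X 3/3 satisfied · (0,2)X 2/2 satisfied · (0,3)X 2/2 satisfied · (0,5)O 0/1 not
Row 1: (1,0)X 2/2 satisfied · (1,1)X 3/3 satisfied · (1,3)X 2/3 satisfied · (1,4)X 2/2 satisfied · (1,5)X 2/3 satisfied
Row 2: (2,1)X 2/3 satisfied · (2,2)O 1/2 satisfied · (2,3)O 1/2 satisfied · (2,5)X 2/2 satisfied
Row 3: (3,1)X 1/1 satisfied · (3,4)O 0/1 not · (3,5)X 1/2 satisfied
Unsatisfied: (0,5), (3,4) — 2 in total.

2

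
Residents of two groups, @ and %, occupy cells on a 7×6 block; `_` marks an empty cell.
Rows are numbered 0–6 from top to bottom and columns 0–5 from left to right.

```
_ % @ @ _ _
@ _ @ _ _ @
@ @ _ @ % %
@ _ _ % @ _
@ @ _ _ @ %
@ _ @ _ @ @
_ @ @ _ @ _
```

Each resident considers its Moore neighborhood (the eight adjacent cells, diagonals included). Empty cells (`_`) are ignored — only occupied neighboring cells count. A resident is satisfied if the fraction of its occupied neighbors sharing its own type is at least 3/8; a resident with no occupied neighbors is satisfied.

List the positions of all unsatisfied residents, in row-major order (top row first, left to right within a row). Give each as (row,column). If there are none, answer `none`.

(0,1)% 0/3 not
(0,2)@ 2/3 satisfied
(0,3)@ 2/2 satisfied
(1,0)@ 2/3 satisfied
(1,2)@ 4/5 satisfied
(1,5)@ 0/2 not
(2,0)@ 3/3 satisfied
(2,1)@ 4/4 satisfied
(2,3)@ 2/4 satisfied
(2,4)% 2/5 satisfied
(2,5)% 1/3 not
(3,0)@ 4/4 satisfied
(3,3)% 1/4 not
(3,4)@ 2/6 not
(4,0)@ 3/3 satisfied
(4,1)@ 4/4 satisfied
(4,4)@ 3/5 satisfied
(4,5)% 0/4 not
(5,0)@ 3/3 satisfied
(5,2)@ 3/3 satisfied
(5,4)@ 3/4 satisfied
(5,5)@ 3/4 satisfied
(6,1)@ 3/3 satisfied
(6,2)@ 2/2 satisfied
(6,4)@ 2/2 satisfied

(0,1), (1,5), (2,5), (3,3), (3,4), (4,5)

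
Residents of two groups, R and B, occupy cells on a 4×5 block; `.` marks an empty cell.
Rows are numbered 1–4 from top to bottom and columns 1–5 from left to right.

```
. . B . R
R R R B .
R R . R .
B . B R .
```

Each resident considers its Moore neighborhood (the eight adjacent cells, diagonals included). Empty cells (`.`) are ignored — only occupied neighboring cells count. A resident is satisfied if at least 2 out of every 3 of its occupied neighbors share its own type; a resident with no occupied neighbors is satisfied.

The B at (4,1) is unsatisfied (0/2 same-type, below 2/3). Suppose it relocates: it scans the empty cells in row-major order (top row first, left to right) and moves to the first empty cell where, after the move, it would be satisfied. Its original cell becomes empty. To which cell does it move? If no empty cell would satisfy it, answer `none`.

Vacating (4,1). Empty cells in order:
  (1,1): 0/2 same-type → still unsatisfied.
  (1,2): 1/4 same-type → still unsatisfied.
  (1,4): 2/4 same-type → still unsatisfied.
  (2,5): 1/3 same-type → still unsatisfied.
  (3,3): 2/7 same-type → still unsatisfied.
  (3,5): 1/3 same-type → still unsatisfied.
  (4,2): 1/3 same-type → still unsatisfied.
  (4,5): 0/2 same-type → still unsatisfied.

none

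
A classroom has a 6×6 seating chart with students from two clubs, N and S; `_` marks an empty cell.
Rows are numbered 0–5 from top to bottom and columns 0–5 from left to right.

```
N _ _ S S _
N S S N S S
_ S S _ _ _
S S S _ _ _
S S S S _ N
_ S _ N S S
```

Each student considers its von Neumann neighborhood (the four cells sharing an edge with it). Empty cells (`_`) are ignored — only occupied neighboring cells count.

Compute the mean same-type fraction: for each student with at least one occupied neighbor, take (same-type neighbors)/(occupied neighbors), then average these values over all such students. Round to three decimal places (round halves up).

0.717

Row 0: (0,0)N 1/1 · (0,3)S 1/2 · (0,4)S 2/2
Row 1: (1,0)N 1/2 · (1,1)S 2/3 · (1,2)S 2/3 · (1,3)N 0/3 · (1,4)S 2/3 · (1,5)S 1/1
Row 2: (2,1)S 3/3 · (2,2)S 3/3
Row 3: (3,0)S 2/2 · (3,1)S 4/4 · (3,2)S 3/3
Row 4: (4,0)S 2/2 · (4,1)S 4/4 · (4,2)S 3/3 · (4,3)S 1/2 · (4,5)N 0/1
Row 5: (5,1)S 1/1 · (5,3)N 0/2 · (5,4)S 1/2 · (5,5)S 1/2
Sum over 23 students: 1/1 + 1/2 + 2/2 + 1/2 + 2/3 + 2/3 + 0/3 + 2/3 + 1/1 + 3/3 + 3/3 + 2/2 + 4/4 + 3/3 + 2/2 + 4/4 + 3/3 + 1/2 + 0/1 + 1/1 + 0/2 + 1/2 + 1/2 = 33/2; mean = 33/2 ÷ 23 = 33/46 = 0.717391… → 0.717.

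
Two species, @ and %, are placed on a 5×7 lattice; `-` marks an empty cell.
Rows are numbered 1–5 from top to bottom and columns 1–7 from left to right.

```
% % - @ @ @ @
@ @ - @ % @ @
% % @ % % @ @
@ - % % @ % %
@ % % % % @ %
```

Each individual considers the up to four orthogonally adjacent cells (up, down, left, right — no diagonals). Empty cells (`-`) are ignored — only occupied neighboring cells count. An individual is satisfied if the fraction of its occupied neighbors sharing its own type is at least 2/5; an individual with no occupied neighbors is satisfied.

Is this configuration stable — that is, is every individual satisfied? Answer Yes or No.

Row 1: (1,1)% 1/2 satisfied · (1,2)% 1/2 satisfied · (1,4)@ 2/2 satisfied · (1,5)@ 2/3 satisfied · (1,6)@ 3/3 satisfied · (1,7)@ 2/2 satisfied
Row 2: (2,1)@ 1/3 not · (2,2)@ 1/3 not · (2,4)@ 1/3 not · (2,5)% 1/4 not · (2,6)@ 3/4 satisfied · (2,7)@ 3/3 satisfied
Row 3: (3,1)% 1/3 not · (3,2)% 1/3 not · (3,3)@ 0/3 not · (3,4)% 2/4 satisfied · (3,5)% 2/4 satisfied · (3,6)@ 2/4 satisfied · (3,7)@ 2/3 satisfied
Row 4: (4,1)@ 1/2 satisfied · (4,3)% 2/3 satisfied · (4,4)% 3/4 satisfied · (4,5)@ 0/4 not · (4,6)% 1/4 not · (4,7)% 2/3 satisfied
Row 5: (5,1)@ 1/2 satisfied · (5,2)% 1/2 satisfied · (5,3)% 3/3 satisfied · (5,4)% 3/3 satisfied · (5,5)% 1/3 not · (5,6)@ 0/3 not · (5,7)% 1/2 satisfied
For instance (2,1) has only 1/3 same-type neighbors, below 2/5.

No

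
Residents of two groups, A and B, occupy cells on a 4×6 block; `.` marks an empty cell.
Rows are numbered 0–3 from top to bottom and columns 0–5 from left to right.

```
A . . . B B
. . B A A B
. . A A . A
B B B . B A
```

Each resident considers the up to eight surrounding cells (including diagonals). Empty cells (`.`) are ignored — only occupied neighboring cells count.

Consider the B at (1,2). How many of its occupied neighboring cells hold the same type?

0

Occupied neighbors of (1,2): (1,3)=A, (2,2)=A, (2,3)=A.
Same type (B): 0 of 3.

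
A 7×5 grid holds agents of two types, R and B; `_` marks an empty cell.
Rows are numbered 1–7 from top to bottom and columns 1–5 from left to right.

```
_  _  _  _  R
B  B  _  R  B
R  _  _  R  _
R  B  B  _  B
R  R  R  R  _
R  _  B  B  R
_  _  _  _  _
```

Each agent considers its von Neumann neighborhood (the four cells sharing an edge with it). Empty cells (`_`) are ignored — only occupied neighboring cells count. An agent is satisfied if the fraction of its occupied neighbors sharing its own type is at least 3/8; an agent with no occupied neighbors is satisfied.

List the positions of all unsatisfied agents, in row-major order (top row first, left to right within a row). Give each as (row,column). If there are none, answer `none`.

(1,5), (2,5), (4,2), (6,4), (6,5)

(1,5)R 0/1 unhappy
(2,1)B 1/2 ok
(2,2)B 1/1 ok
(2,4)R 1/2 ok
(2,5)B 0/2 unhappy
(3,1)R 1/2 ok
(3,4)R 1/1 ok
(4,1)R 2/3 ok
(4,2)B 1/3 unhappy
(4,3)B 1/2 ok
(4,5)B 0/0 ok
(5,1)R 3/3 ok
(5,2)R 2/3 ok
(5,3)R 2/4 ok
(5,4)R 1/2 ok
(6,1)R 1/1 ok
(6,3)B 1/2 ok
(6,4)B 1/3 unhappy
(6,5)R 0/1 unhappy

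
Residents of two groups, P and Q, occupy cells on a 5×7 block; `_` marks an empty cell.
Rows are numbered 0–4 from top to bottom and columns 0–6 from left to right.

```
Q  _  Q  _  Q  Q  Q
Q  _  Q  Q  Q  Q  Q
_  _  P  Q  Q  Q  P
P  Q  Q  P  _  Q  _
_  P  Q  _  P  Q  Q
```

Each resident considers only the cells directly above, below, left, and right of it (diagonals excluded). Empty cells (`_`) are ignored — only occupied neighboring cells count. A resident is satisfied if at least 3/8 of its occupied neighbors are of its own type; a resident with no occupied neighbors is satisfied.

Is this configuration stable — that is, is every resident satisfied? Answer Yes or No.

(0,0)Q 1/1 ✓
(0,2)Q 1/1 ✓
(0,4)Q 2/2 ✓
(0,5)Q 3/3 ✓
(0,6)Q 2/2 ✓
(1,0)Q 1/1 ✓
(1,2)Q 2/3 ✓
(1,3)Q 3/3 ✓
(1,4)Q 4/4 ✓
(1,5)Q 4/4 ✓
(1,6)Q 2/3 ✓
(2,2)P 0/3 ✗
(2,3)Q 2/4 ✓
(2,4)Q 3/3 ✓
(2,5)Q 3/4 ✓
(2,6)P 0/2 ✗
(3,0)P 0/1 ✗
(3,1)Q 1/3 ✗
(3,2)Q 2/4 ✓
(3,3)P 0/2 ✗
(3,5)Q 2/2 ✓
(4,1)P 0/2 ✗
(4,2)Q 1/2 ✓
(4,4)P 0/1 ✗
(4,5)Q 2/3 ✓
(4,6)Q 1/1 ✓
For instance (2,2) has only 0/3 same-type neighbors, below 3/8.

No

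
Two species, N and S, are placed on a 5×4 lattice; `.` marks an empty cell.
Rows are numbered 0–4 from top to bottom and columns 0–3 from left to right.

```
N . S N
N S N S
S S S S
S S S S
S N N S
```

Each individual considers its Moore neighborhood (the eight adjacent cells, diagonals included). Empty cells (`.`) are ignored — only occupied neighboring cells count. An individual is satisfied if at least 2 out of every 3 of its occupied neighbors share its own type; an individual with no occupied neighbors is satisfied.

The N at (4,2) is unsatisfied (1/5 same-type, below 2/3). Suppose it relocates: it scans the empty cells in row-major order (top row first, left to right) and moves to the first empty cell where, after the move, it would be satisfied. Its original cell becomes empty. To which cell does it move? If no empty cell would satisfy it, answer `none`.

Vacating (4,2). Empty cells in order:
  (0,1): 3/5 same-type → still unsatisfied.

none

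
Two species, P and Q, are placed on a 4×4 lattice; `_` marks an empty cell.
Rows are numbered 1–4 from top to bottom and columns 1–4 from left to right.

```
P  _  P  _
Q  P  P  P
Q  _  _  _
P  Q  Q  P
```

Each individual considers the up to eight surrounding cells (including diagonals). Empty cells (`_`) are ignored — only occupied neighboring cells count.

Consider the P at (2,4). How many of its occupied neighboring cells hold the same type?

2

Occupied neighbors of (2,4): (1,3)=P, (2,3)=P.
Same type (P): 2 of 2.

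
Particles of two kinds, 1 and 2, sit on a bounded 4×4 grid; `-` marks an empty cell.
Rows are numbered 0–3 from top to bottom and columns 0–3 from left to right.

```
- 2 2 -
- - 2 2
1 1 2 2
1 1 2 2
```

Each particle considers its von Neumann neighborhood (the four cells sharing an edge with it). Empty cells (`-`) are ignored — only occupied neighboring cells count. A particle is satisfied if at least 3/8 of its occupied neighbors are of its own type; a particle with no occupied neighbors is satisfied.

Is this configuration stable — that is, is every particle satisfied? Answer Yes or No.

Yes

(0,1)2 1/1 ok
(0,2)2 2/2 ok
(1,2)2 3/3 ok
(1,3)2 2/2 ok
(2,0)1 2/2 ok
(2,1)1 2/3 ok
(2,2)2 3/4 ok
(2,3)2 3/3 ok
(3,0)1 2/2 ok
(3,1)1 2/3 ok
(3,2)2 2/3 ok
(3,3)2 2/2 ok
All meet the threshold, so the configuration is stable.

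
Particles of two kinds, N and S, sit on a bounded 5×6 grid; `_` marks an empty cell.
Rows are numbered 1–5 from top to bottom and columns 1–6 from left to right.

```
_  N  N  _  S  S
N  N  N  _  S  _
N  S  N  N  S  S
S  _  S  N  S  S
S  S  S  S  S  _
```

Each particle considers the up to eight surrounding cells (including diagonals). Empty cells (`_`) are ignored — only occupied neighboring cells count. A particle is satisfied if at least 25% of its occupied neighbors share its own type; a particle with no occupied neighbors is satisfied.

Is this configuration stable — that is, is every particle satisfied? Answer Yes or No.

Row 1: (1,2)N 4/4 ok · (1,3)N 3/3 ok · (1,5)S 2/2 ok · (1,6)S 2/2 ok
Row 2: (2,1)N 3/4 ok · (2,2)N 6/7 ok · (2,3)N 5/6 ok · (2,5)S 4/5 ok
Row 3: (3,1)N 2/4 ok · (3,2)S 2/7 ok · (3,3)N 4/6 ok · (3,4)N 3/7 ok · (3,5)S 4/6 ok · (3,6)S 4/4 ok
Row 4: (4,1)S 3/4 ok · (4,3)S 4/7 ok · (4,4)N 2/8 ok · (4,5)S 5/7 ok · (4,6)S 4/4 ok
Row 5: (5,1)S 2/2 ok · (5,2)S 4/4 ok · (5,3)S 3/4 ok · (5,4)S 4/5 ok · (5,5)S 3/4 ok
All meet the threshold, so the configuration is stable.

Yes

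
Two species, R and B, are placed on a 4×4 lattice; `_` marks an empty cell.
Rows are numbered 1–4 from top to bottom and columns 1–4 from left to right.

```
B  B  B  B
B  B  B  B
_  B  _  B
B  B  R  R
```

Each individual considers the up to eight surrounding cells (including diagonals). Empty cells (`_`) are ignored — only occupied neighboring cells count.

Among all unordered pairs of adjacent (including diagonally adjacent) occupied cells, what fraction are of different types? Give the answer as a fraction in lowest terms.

4/29

Scan each occupied cell's neighbors to the right and below (and the two forward diagonals) so each pair is counted once.
From row 1: 0 unlike of 13 pairs (running 0/13).
From row 2: 0 unlike of 8 pairs (running 0/21).
From row 3: 3 unlike of 5 pairs (running 3/26).
From row 4: 1 unlike of 3 pairs (running 4/29).
Total adjacent occupied pairs: 29; unlike-type pairs: 4.
4/29 is already in lowest terms.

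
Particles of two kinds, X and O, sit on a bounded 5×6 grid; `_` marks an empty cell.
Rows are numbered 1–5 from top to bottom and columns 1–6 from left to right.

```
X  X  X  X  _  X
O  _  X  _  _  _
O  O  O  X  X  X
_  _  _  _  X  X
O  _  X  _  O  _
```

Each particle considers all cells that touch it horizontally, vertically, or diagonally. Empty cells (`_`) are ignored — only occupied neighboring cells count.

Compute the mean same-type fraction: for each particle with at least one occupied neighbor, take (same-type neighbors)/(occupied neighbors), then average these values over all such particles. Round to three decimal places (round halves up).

0.720

(1,1)X 1/2
(1,2)X 3/4
(1,3)X 3/3
(1,4)X 2/2
(1,6)X — no occupied neighbors
(2,1)O 2/4
(2,3)X 4/6
(3,1)O 2/2
(3,2)O 3/4
(3,3)O 1/3
(3,4)X 3/4
(3,5)X 4/4
(3,6)X 3/3
(4,5)X 4/5
(4,6)X 3/4
(5,1)O — no occupied neighbors
(5,3)X — no occupied neighbors
(5,5)O 0/2
Sum over 15 particles: 1/2 + 3/4 + 3/3 + 2/2 + 2/4 + 4/6 + 2/2 + 3/4 + 1/3 + 3/4 + 4/4 + 3/3 + 4/5 + 3/4 + 0/2 = 54/5; mean = 54/5 ÷ 15 = 18/25 = 0.72 → 0.720.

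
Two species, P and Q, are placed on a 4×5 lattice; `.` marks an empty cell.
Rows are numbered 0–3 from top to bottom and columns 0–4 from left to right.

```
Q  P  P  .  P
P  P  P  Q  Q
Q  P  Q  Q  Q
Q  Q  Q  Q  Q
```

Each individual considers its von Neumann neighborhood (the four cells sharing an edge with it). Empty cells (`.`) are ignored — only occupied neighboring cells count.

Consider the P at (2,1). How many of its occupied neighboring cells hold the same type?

1

Occupied neighbors of (2,1): (1,1)=P, (3,1)=Q, (2,0)=Q, (2,2)=Q.
Same type (P): 1 of 4.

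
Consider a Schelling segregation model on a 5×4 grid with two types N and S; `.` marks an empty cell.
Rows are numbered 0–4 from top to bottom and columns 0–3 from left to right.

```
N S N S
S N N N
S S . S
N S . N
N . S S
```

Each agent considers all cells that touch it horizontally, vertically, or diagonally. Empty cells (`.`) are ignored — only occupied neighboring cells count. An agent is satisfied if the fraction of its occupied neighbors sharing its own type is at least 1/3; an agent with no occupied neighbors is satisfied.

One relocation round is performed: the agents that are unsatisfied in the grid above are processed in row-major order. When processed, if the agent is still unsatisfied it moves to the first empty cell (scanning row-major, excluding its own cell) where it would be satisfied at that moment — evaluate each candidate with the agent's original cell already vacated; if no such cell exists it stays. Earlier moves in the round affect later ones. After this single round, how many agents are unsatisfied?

1

Initially unsatisfied (in order): (0,1), (0,3), (2,3), (3,0), (3,3).
  (0,1) → (2,2).
  (0,3) → (3,2).
  (2,3): now satisfied by earlier moves; stays.
  (3,0) → (0,1).
  (3,3) → (0,3).
Resulting grid:
N N N N
S N N N
S S S S
. S S .
N . S S
Unsatisfied now: (4,0).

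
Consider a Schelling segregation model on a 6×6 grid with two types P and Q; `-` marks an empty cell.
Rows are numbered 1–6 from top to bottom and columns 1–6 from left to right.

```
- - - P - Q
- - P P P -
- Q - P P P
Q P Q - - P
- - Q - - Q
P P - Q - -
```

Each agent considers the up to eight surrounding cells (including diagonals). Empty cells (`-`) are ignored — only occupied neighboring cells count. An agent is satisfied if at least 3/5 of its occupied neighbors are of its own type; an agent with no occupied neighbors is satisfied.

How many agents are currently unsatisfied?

8

Row 1: (1,4)P 3/3 ok · (1,6)Q 0/1 unhappy
Row 2: (2,3)P 3/4 ok · (2,4)P 5/5 ok · (2,5)P 5/6 ok
Row 3: (3,2)Q 2/4 unhappy · (3,4)P 4/5 ok · (3,5)P 5/5 ok · (3,6)P 3/3 ok
Row 4: (4,1)Q 1/2 unhappy · (4,2)P 0/4 unhappy · (4,3)Q 2/4 unhappy · (4,6)P 2/3 ok
Row 5: (5,3)Q 2/4 unhappy · (5,6)Q 0/1 unhappy
Row 6: (6,1)P 1/1 ok · (6,2)P 1/2 unhappy · (6,4)Q 1/1 ok
Unsatisfied: (1,6), (3,2), (4,1), (4,2), (4,3), (5,3), (5,6), (6,2) — 8 in total.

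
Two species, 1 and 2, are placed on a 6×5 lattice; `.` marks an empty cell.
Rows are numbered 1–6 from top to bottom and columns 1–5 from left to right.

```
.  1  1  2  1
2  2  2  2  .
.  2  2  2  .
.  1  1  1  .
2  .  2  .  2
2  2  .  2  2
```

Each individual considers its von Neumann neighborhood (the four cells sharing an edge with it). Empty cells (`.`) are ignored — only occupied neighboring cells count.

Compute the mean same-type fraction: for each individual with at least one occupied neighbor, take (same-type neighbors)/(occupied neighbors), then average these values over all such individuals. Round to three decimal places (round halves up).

Row 1: (1,2)1 1/2 · (1,3)1 1/3 · (1,4)2 1/3 · (1,5)1 0/1
Row 2: (2,1)2 1/1 · (2,2)2 3/4 · (2,3)2 3/4 · (2,4)2 3/3
Row 3: (3,2)2 2/3 · (3,3)2 3/4 · (3,4)2 2/3
Row 4: (4,2)1 1/2 · (4,3)1 2/4 · (4,4)1 1/2
Row 5: (5,1)2 1/1 · (5,3)2 0/1 · (5,5)2 1/1
Row 6: (6,1)2 2/2 · (6,2)2 1/1 · (6,4)2 1/1 · (6,5)2 2/2
Sum over 21 individuals: 1/2 + 1/3 + 1/3 + 0/1 + 1/1 + 3/4 + 3/4 + 3/3 + 2/3 + 3/4 + 2/3 + 1/2 + 2/4 + 1/2 + 1/1 + 0/1 + 1/1 + 2/2 + 1/1 + 1/1 + 2/2 = 57/4; mean = 57/4 ÷ 21 = 19/28 = 0.678571… → 0.679.

0.679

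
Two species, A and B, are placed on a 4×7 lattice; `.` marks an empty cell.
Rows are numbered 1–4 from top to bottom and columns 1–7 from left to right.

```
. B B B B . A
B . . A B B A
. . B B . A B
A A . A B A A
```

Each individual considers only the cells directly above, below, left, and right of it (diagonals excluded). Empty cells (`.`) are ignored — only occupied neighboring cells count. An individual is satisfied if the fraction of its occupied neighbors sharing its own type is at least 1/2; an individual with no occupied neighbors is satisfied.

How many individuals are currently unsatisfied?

8

Row 1: (1,2)B 1/1 ok · (1,3)B 2/2 ok · (1,4)B 2/3 ok · (1,5)B 2/2 ok · (1,7)A 1/1 ok
Row 2: (2,1)B 0/0 ok · (2,4)A 0/3 unhappy · (2,5)B 2/3 ok · (2,6)B 1/3 unhappy · (2,7)A 1/3 unhappy
Row 3: (3,3)B 1/1 ok · (3,4)B 1/3 unhappy · (3,6)A 1/3 unhappy · (3,7)B 0/3 unhappy
Row 4: (4,1)A 1/1 ok · (4,2)A 1/1 ok · (4,4)A 0/2 unhappy · (4,5)B 0/2 unhappy · (4,6)A 2/3 ok · (4,7)A 1/2 ok
Unsatisfied: (2,4), (2,6), (2,7), (3,4), (3,6), (3,7), (4,4), (4,5) — 8 in total.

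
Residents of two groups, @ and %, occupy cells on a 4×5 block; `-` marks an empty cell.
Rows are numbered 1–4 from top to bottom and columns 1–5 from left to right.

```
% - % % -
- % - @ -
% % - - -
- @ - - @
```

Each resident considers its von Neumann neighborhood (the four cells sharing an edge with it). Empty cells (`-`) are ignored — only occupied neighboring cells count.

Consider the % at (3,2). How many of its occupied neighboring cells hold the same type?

2

Occupied neighbors of (3,2): (2,2)=%, (4,2)=@, (3,1)=%.
Same type (%): 2 of 3.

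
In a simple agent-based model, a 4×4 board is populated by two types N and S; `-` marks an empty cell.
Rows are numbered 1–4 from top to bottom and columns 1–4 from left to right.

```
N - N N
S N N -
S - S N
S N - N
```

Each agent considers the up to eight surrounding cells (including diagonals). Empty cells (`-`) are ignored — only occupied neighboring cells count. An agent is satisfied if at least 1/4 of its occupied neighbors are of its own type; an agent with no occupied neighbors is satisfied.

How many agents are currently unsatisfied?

2

(1,1)N 1/2 satisfied
(1,3)N 3/3 satisfied
(1,4)N 2/2 satisfied
(2,1)S 1/3 satisfied
(2,2)N 3/6 satisfied
(2,3)N 4/5 satisfied
(3,1)S 2/4 satisfied
(3,3)S 0/5 not
(3,4)N 2/3 satisfied
(4,1)S 1/2 satisfied
(4,2)N 0/3 not
(4,4)N 1/2 satisfied
Unsatisfied: (3,3), (4,2) — 2 in total.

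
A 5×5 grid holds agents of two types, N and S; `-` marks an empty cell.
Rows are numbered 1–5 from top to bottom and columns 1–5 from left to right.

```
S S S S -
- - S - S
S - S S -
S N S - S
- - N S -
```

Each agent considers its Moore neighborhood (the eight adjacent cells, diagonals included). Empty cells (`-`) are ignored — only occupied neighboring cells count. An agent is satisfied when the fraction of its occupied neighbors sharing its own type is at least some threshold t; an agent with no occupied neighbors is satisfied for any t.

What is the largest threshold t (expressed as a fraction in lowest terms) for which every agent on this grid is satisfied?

1/5

(1,1)S 1/1
(1,2)S 3/3
(1,3)S 3/3
(1,4)S 3/3
(2,3)S 5/5
(2,5)S 2/2
(3,1)S 1/2
(3,3)S 3/4
(3,4)S 5/5
(4,1)S 1/2
(4,2)N 1/5
(4,3)S 3/5
(4,5)S 2/2
(5,3)N 1/3
(5,4)S 2/3
The smallest same-type fraction is 1/5 at (4,2), which reduces to 1/5. Any threshold above that leaves this agent unsatisfied.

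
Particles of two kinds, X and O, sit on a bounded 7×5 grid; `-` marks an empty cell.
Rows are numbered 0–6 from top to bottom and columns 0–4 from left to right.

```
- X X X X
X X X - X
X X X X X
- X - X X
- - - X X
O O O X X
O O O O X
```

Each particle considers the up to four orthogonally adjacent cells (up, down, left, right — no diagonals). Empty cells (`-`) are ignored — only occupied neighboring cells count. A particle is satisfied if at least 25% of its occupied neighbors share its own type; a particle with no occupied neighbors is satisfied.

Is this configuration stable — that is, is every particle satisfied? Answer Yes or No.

(0,1)X 2/2 ok
(0,2)X 3/3 ok
(0,3)X 2/2 ok
(0,4)X 2/2 ok
(1,0)X 2/2 ok
(1,1)X 4/4 ok
(1,2)X 3/3 ok
(1,4)X 2/2 ok
(2,0)X 2/2 ok
(2,1)X 4/4 ok
(2,2)X 3/3 ok
(2,3)X 3/3 ok
(2,4)X 3/3 ok
(3,1)X 1/1 ok
(3,3)X 3/3 ok
(3,4)X 3/3 ok
(4,3)X 3/3 ok
(4,4)X 3/3 ok
(5,0)O 2/2 ok
(5,1)O 3/3 ok
(5,2)O 2/3 ok
(5,3)X 2/4 ok
(5,4)X 3/3 ok
(6,0)O 2/2 ok
(6,1)O 3/3 ok
(6,2)O 3/3 ok
(6,3)O 1/3 ok
(6,4)X 1/2 ok
All meet the threshold, so the configuration is stable.

Yes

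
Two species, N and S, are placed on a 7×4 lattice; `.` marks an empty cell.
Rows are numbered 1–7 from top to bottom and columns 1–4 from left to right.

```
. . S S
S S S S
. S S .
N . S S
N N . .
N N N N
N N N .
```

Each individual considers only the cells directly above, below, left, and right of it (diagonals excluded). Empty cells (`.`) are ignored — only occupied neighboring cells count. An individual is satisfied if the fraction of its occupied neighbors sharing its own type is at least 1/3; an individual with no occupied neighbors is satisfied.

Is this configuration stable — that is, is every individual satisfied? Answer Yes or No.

Yes

Row 1: (1,3)S 2/2 ok · (1,4)S 2/2 ok
Row 2: (2,1)S 1/1 ok · (2,2)S 3/3 ok · (2,3)S 4/4 ok · (2,4)S 2/2 ok
Row 3: (3,2)S 2/2 ok · (3,3)S 3/3 ok
Row 4: (4,1)N 1/1 ok · (4,3)S 2/2 ok · (4,4)S 1/1 ok
Row 5: (5,1)N 3/3 ok · (5,2)N 2/2 ok
Row 6: (6,1)N 3/3 ok · (6,2)N 4/4 ok · (6,3)N 3/3 ok · (6,4)N 1/1 ok
Row 7: (7,1)N 2/2 ok · (7,2)N 3/3 ok · (7,3)N 2/2 ok
All meet the threshold, so the configuration is stable.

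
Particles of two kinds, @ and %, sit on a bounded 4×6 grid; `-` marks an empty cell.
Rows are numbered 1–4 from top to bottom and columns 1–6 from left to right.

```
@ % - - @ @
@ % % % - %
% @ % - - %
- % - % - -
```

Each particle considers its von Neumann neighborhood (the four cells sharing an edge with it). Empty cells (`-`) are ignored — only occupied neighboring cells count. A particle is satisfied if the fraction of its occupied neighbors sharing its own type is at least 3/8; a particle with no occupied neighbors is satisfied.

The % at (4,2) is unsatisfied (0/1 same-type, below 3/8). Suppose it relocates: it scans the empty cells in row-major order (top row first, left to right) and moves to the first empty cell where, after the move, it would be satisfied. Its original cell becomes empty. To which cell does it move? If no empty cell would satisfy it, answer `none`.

(1,3)

Vacating (4,2). Empty cells in order:
  (1,3): 2/2 same-type → satisfied — stop here.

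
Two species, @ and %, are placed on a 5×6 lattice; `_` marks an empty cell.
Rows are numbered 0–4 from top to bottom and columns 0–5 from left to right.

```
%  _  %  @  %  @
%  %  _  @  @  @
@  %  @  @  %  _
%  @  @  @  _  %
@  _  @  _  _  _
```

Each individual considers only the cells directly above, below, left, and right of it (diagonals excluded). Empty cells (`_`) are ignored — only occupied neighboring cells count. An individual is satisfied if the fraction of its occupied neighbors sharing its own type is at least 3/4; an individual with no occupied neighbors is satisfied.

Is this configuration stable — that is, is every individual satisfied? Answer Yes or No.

No

(0,0)% 1/1 satisfied
(0,2)% 0/1 not
(0,3)@ 1/3 not
(0,4)% 0/3 not
(0,5)@ 1/2 not
(1,0)% 2/3 not
(1,1)% 2/2 satisfied
(1,3)@ 3/3 satisfied
(1,4)@ 2/4 not
(1,5)@ 2/2 satisfied
(2,0)@ 0/3 not
(2,1)% 1/4 not
(2,2)@ 2/3 not
(2,3)@ 3/4 satisfied
(2,4)% 0/2 not
(3,0)% 0/3 not
(3,1)@ 1/3 not
(3,2)@ 4/4 satisfied
(3,3)@ 2/2 satisfied
(3,5)% 0/0 satisfied
(4,0)@ 0/1 not
(4,2)@ 1/1 satisfied
For instance (0,2) has only 0/1 same-type neighbors, below 3/4.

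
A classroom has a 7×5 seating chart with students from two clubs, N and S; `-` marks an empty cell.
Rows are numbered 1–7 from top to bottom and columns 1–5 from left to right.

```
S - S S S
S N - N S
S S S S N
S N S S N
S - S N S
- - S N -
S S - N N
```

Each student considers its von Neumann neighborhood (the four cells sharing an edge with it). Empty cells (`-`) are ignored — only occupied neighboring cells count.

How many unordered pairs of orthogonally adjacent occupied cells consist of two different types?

16

Scan each occupied cell's neighbors to the right and below so each pair is counted once.
From row 1: 1 unlike of 5 pairs (running 1/5).
From row 2: 5 unlike of 6 pairs (running 6/11).
From row 3: 2 unlike of 9 pairs (running 8/20).
From row 4: 5 unlike of 8 pairs (running 13/28).
From row 5: 2 unlike of 4 pairs (running 15/32).
From row 6: 1 unlike of 2 pairs (running 16/34).
From row 7: 0 unlike of 2 pairs (running 16/36).
Total adjacent occupied pairs: 36; unlike-type pairs: 16.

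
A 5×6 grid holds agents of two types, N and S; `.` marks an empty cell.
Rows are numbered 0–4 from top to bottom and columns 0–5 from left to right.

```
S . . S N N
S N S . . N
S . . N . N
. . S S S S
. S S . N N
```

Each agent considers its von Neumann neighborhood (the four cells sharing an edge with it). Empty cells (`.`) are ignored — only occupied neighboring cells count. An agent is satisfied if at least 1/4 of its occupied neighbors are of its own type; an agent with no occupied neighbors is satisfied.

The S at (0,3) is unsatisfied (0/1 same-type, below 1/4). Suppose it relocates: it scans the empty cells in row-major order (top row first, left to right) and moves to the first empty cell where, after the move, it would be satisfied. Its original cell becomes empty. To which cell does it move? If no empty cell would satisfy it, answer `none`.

(0,1)

Vacating (0,3). Empty cells in order:
  (0,1): 1/2 same-type → satisfied — stop here.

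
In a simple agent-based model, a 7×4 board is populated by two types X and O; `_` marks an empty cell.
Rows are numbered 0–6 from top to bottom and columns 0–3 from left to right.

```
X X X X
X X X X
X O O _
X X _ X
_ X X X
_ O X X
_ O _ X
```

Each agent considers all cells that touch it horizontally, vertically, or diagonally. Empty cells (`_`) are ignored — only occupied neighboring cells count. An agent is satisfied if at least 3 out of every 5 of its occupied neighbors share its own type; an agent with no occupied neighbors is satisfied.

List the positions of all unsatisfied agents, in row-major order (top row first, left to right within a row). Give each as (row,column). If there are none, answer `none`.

(2,1), (2,2), (5,1), (6,1)

Row 0: (0,0)X 3/3 ✓ · (0,1)X 5/5 ✓ · (0,2)X 5/5 ✓ · (0,3)X 3/3 ✓
Row 1: (1,0)X 4/5 ✓ · (1,1)X 6/8 ✓ · (1,2)X 5/7 ✓ · (1,3)X 3/4 ✓
Row 2: (2,0)X 4/5 ✓ · (2,1)O 1/7 ✗ · (2,2)O 1/6 ✗
Row 3: (3,0)X 3/4 ✓ · (3,1)X 4/6 ✓ · (3,3)X 2/3 ✓
Row 4: (4,1)X 4/5 ✓ · (4,2)X 6/7 ✓ · (4,3)X 4/4 ✓
Row 5: (5,1)O 1/4 ✗ · (5,2)X 5/7 ✓ · (5,3)X 4/4 ✓
Row 6: (6,1)O 1/2 ✗ · (6,3)X 2/2 ✓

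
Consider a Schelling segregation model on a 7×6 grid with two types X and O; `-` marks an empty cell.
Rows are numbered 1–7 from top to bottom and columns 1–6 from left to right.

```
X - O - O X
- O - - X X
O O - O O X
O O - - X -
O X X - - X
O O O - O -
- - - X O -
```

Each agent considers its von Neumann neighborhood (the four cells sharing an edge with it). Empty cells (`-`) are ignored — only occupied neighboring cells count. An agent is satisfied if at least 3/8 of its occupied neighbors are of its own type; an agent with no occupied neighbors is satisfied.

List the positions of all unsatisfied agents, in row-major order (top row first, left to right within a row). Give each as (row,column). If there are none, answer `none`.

(1,1)X 0/0 ok
(1,3)O 0/0 ok
(1,5)O 0/2 unhappy
(1,6)X 1/2 ok
(2,2)O 1/1 ok
(2,5)X 1/3 unhappy
(2,6)X 3/3 ok
(3,1)O 2/2 ok
(3,2)O 3/3 ok
(3,4)O 1/1 ok
(3,5)O 1/4 unhappy
(3,6)X 1/2 ok
(4,1)O 3/3 ok
(4,2)O 2/3 ok
(4,5)X 0/1 unhappy
(5,1)O 2/3 ok
(5,2)X 1/4 unhappy
(5,3)X 1/2 ok
(5,6)X 0/0 ok
(6,1)O 2/2 ok
(6,2)O 2/3 ok
(6,3)O 1/2 ok
(6,5)O 1/1 ok
(7,4)X 0/1 unhappy
(7,5)O 1/2 ok

(1,5), (2,5), (3,5), (4,5), (5,2), (7,4)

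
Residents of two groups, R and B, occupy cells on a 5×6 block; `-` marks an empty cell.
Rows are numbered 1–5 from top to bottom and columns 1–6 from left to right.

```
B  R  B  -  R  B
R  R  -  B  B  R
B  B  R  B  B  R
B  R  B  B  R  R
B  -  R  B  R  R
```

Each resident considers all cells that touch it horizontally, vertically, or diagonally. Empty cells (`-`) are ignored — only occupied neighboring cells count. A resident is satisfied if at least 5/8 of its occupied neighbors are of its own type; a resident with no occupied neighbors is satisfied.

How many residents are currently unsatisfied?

22

Row 1: (1,1)B 0/3 not · (1,2)R 2/4 not · (1,3)B 1/3 not · (1,5)R 1/4 not · (1,6)B 1/3 not
Row 2: (2,1)R 2/5 not · (2,2)R 3/7 not · (2,4)B 4/6 satisfied · (2,5)B 4/7 not · (2,6)R 2/5 not
Row 3: (3,1)B 2/5 not · (3,2)B 3/7 not · (3,3)R 2/7 not · (3,4)B 5/7 satisfied · (3,5)B 4/8 not · (3,6)R 3/5 not
Row 4: (4,1)B 3/4 satisfied · (4,2)R 2/7 not · (4,3)B 4/7 not · (4,4)B 4/8 not · (4,5)R 4/8 not · (4,6)R 4/5 satisfied
Row 5: (5,1)B 1/2 not · (5,3)R 1/4 not · (5,4)B 2/5 not · (5,5)R 3/5 not · (5,6)R 3/3 satisfied
Unsatisfied: (1,1), (1,2), (1,3), (1,5), (1,6), (2,1), (2,2), (2,5), (2,6), (3,1), (3,2), (3,3), (3,5), (3,6), (4,2), (4,3), (4,4), (4,5), (5,1), (5,3), (5,4), (5,5) — 22 in total.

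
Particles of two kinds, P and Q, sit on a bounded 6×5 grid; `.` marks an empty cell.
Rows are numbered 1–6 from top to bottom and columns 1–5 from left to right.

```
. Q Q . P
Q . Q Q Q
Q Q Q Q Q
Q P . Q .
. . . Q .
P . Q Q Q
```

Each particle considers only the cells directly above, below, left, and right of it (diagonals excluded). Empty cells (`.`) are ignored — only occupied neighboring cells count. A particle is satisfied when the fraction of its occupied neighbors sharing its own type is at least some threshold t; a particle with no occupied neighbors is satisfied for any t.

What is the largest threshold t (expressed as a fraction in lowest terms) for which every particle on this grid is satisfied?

(1,2)Q 1/1
(1,3)Q 2/2
(1,5)P 0/1
(2,1)Q 1/1
(2,3)Q 3/3
(2,4)Q 3/3
(2,5)Q 2/3
(3,1)Q 3/3
(3,2)Q 2/3
(3,3)Q 3/3
(3,4)Q 4/4
(3,5)Q 2/2
(4,1)Q 1/2
(4,2)P 0/2
(4,4)Q 2/2
(5,4)Q 2/2
(6,1)P — no occupied neighbors
(6,3)Q 1/1
(6,4)Q 3/3
(6,5)Q 1/1
The smallest same-type fraction is 0/1 at (1,5), which reduces to 0/1. Any threshold above that leaves this particle unsatisfied.

0/1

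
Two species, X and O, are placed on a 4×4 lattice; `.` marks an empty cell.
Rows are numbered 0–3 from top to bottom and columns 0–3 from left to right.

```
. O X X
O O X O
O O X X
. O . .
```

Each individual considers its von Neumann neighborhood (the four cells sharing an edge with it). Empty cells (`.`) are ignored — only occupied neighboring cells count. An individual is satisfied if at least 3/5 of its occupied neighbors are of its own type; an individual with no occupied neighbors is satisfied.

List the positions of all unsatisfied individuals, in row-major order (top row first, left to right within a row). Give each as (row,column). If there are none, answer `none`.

(0,1), (0,3), (1,2), (1,3), (2,3)

Row 0: (0,1)O 1/2 not · (0,2)X 2/3 satisfied · (0,3)X 1/2 not
Row 1: (1,0)O 2/2 satisfied · (1,1)O 3/4 satisfied · (1,2)X 2/4 not · (1,3)O 0/3 not
Row 2: (2,0)O 2/2 satisfied · (2,1)O 3/4 satisfied · (2,2)X 2/3 satisfied · (2,3)X 1/2 not
Row 3: (3,1)O 1/1 satisfied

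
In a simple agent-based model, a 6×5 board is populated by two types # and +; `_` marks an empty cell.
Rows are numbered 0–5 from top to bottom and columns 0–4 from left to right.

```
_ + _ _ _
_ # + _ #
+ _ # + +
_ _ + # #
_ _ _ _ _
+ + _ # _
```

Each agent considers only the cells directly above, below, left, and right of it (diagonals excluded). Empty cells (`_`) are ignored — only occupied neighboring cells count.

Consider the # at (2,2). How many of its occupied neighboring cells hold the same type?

Occupied neighbors of (2,2): (1,2)=+, (3,2)=+, (2,3)=+.
Same type (#): 0 of 3.

0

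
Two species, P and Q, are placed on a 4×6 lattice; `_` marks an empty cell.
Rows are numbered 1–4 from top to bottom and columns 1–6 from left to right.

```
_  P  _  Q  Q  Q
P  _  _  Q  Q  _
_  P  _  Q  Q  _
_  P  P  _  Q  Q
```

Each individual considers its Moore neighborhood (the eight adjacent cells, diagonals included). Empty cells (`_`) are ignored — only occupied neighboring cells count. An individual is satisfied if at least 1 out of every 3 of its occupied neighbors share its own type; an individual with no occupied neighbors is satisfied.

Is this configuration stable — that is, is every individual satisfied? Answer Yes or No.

Row 1: (1,2)P 1/1 satisfied · (1,4)Q 3/3 satisfied · (1,5)Q 4/4 satisfied · (1,6)Q 2/2 satisfied
Row 2: (2,1)P 2/2 satisfied · (2,4)Q 5/5 satisfied · (2,5)Q 6/6 satisfied
Row 3: (3,2)P 3/3 satisfied · (3,4)Q 4/5 satisfied · (3,5)Q 5/5 satisfied
Row 4: (4,2)P 2/2 satisfied · (4,3)P 2/3 satisfied · (4,5)Q 3/3 satisfied · (4,6)Q 2/2 satisfied
All meet the threshold, so the configuration is stable.

Yes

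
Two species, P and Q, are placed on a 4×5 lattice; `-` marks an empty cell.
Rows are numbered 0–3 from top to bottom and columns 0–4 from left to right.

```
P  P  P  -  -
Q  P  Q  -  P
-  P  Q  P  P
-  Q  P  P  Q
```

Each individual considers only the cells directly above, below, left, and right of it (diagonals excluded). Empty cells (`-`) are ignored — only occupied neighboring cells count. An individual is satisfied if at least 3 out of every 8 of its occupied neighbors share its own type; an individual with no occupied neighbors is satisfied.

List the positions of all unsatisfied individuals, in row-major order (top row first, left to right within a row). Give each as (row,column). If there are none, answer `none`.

(1,0), (1,2), (2,1), (2,2), (3,1), (3,2), (3,4)

Row 0: (0,0)P 1/2 ✓ · (0,1)P 3/3 ✓ · (0,2)P 1/2 ✓
Row 1: (1,0)Q 0/2 ✗ · (1,1)P 2/4 ✓ · (1,2)Q 1/3 ✗ · (1,4)P 1/1 ✓
Row 2: (2,1)P 1/3 ✗ · (2,2)Q 1/4 ✗ · (2,3)P 2/3 ✓ · (2,4)P 2/3 ✓
Row 3: (3,1)Q 0/2 ✗ · (3,2)P 1/3 ✗ · (3,3)P 2/3 ✓ · (3,4)Q 0/2 ✗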